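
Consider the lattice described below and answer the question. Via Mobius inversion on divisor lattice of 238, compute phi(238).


phi(n) = n * prod_{p|n} (1 - 1/p).
Prime divisors of 238: [2, 7, 17]
phi(238) = 238 * (1 - 1/2) * (1 - 1/7) * (1 - 1/17)
phi(238) = 96


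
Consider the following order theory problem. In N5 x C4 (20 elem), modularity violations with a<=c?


Modular law: if a <= c then a v (b ^ c) = (a v b) ^ c.
Check all triples (a,b,c) with a <= c among 20 elements.
  e.g. a=(a,0), b=(c,0), c=(b,0): lhs=(a,0) != rhs=(b,0)
  e.g. a=(a,0), b=(c,1), c=(b,0): lhs=(a,0) != rhs=(b,0)
Total violating triples: 40


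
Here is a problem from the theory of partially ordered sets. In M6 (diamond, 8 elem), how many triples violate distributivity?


Distributive law: a ^ (b v c) = (a ^ b) v (a ^ c).
Check all 8^3 = 512 ordered triples (a,b,c).
  e.g. a=a1, b=a2, c=a3: lhs=a1 != rhs=0
  e.g. a=a1, b=a2, c=a4: lhs=a1 != rhs=0
Total violating triples: 120


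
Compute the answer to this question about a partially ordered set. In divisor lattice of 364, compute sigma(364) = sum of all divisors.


sigma(n) = sum of divisors.
Divisors of 364: [1, 2, 4, 7, 13, 14, 26, 28, 52, 91, 182, 364]
Sum = 784


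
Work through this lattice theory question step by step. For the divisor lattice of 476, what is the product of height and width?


Height = length of longest chain minus 1; width = size of largest antichain.
A maximum chain: 1 | 17 | 119 | 238 | 476  (height 4).
A maximum antichain: {4, 14, 34, 119}  (width 4).
Product = 4 * 4 = 16


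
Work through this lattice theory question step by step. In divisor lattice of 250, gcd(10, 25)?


Meet=gcd.
gcd(10,25)=5


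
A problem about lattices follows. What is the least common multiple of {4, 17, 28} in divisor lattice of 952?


In a divisor lattice, join = lcm (least common multiple).
Compute lcm iteratively: start with first element, then lcm(current, next).
Elements: [4, 17, 28]
lcm(4,17) = 68
lcm(68,28) = 476
Final lcm = 476


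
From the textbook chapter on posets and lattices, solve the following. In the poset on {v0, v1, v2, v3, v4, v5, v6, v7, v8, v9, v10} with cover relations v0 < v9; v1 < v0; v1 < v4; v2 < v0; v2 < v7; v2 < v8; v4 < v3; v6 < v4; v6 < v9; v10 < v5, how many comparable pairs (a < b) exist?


A comparable pair {a,b} has a < b or b < a in the order.
Count unordered pairs where one element is strictly below the other.
Examples: {v0,v1}, {v0,v2}, {v0,v9}, {v1,v3}, ...
Total comparable pairs: 14


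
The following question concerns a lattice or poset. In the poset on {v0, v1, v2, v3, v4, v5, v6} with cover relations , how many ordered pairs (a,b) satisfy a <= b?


The order relation is {(a,b) : a <= b}, reflexive so it includes (a,a).
Examples: (v0,v0), (v1,v1), (v2,v2), (v3,v3), (v4,v4), ...
Total ordered pairs: 7


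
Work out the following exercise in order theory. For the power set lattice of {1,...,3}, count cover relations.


A cover relation a -< b holds when a < b with no c strictly between.
Cover relations:
  {} -< {1}
  {} -< {2}
  {} -< {3}
  {1} -< {1,2}
  {1} -< {1,3}
  {2} -< {1,2}
  {2} -< {2,3}
  {3} -< {1,3}
  ...4 more
Total: 12


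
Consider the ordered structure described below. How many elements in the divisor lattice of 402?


Divisors of 402: [1, 2, 3, 6, 67, 134, 201, 402]
Count: 8


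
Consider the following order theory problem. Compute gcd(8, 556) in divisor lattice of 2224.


In a divisor lattice, meet = gcd (greatest common divisor).
By Euclidean algorithm or factoring: gcd(8,556) = 4


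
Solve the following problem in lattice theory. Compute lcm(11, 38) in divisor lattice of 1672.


In a divisor lattice, join = lcm (least common multiple).
gcd(11,38) = 1
lcm(11,38) = 11*38/gcd = 418/1 = 418


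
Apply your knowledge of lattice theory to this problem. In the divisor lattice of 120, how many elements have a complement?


An element a is complemented if some b has a meet b = bottom, a join b = top.
a is complemented iff gcd(a, n/a)=1, i.e. a is a unitary divisor of 120.
Complemented elements: 1, 3, 5, 8, 15, 24, ... (2 more)
Count: 8


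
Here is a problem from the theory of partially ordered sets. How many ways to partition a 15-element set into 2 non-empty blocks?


S(n,k) = k*S(n-1,k) + S(n-1,k-1).
S(14,2) = 8191, S(14,1) = 1
S(15,2) = 2*8191 + 1 = 16382 + 1
S(15,2) = 16383


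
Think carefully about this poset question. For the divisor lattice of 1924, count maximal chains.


A maximal chain goes from the minimum element to a maximal element via cover relations.
Counting all min-to-max paths in the cover graph.
Total maximal chains: 12


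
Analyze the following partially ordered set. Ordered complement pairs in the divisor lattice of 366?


Complement pair (a,b): a meet b = bottom, a join b = top.
Here: gcd(a,b)=1 and lcm(a,b)=366, i.e. a*b=366 with a,b coprime.
Pairs found: (1,366), (2,183), (3,122), (6,61), ... (4 more)
Total ordered pairs: 8


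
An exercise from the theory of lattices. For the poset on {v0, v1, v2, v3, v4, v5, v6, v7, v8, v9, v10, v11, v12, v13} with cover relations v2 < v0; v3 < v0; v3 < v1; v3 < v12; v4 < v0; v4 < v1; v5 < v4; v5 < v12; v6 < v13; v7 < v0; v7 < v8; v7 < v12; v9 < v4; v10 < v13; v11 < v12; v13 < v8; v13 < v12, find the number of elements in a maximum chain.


A chain is a totally ordered subset; we count the number of elements in a maximum chain.
Compute, for each element x, the size of the longest chain ending at x:
  v2: 1
  v3: 1
  v5: 1
  v6: 1
  v7: 1
  v9: 1
  ...
A maximum chain: v5 < v4 < v0
Number of elements in the longest chain: 3


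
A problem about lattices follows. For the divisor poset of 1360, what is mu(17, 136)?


In a divisor lattice, mu(a,b) = mu(b/a) where mu is the classical Mobius function.
b/a = 136/17 = 8
Prime factorization of 8: primes [2]
8 is not squarefree, so mu(8) = 0


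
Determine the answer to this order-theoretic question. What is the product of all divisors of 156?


Divisors of 156: [1, 2, 3, 4, 6, 12, 13, 26, 39, 52, 78, 156]
Product = n^(d(n)/2) = 156^(12/2)
Product = 14412774445056


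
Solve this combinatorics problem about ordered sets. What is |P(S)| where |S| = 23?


Power set = 2^n.
2^23 = 8388608


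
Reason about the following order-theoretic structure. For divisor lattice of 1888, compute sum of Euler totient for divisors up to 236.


Divisors of 1888 up to 236: [1, 2, 4, 8, 16, 32, 59, 118, 236]
phi values: [1, 1, 2, 4, 8, 16, 58, 58, 116]
Sum = 264


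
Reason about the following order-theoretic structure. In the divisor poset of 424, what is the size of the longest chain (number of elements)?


A chain is a totally ordered subset; we count the number of elements in a maximum chain.
Compute, for each element x, the size of the longest chain ending at x:
  1: 1
  2: 2
  53: 2
  4: 3
  8: 4
  106: 3
  ...
A maximum chain: 1 < 2 < 4 < 8 < 424
Number of elements in the longest chain: 5


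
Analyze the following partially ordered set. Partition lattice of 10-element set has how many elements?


B(n) = number of set partitions of an n-element set.
B(n) satisfies the recurrence: B(n+1) = sum_k C(n,k)*B(k).
B(10) = 115975


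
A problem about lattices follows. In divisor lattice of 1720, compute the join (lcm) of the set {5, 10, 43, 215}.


In a divisor lattice, join = lcm (least common multiple).
Compute lcm iteratively: start with first element, then lcm(current, next).
Elements: [5, 10, 43, 215]
lcm(5,10) = 10
lcm(10,43) = 430
lcm(430,215) = 430
Final lcm = 430


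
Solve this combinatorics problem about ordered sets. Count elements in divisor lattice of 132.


Divisors of 132: [1, 2, 3, 4, 6, 11, 12, 22, 33, 44, 66, 132]
Count: 12


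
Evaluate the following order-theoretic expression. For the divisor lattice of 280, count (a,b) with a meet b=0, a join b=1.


Complement pair (a,b): a meet b = bottom, a join b = top.
Here: gcd(a,b)=1 and lcm(a,b)=280, i.e. a*b=280 with a,b coprime.
Pairs found: (1,280), (5,56), (7,40), (8,35), ... (4 more)
Total ordered pairs: 8


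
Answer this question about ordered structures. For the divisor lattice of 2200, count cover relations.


A cover relation a -< b holds when a < b with no c strictly between.
Cover relations:
  1 -< 2
  1 -< 5
  1 -< 11
  2 -< 4
  2 -< 10
  2 -< 22
  4 -< 8
  4 -< 20
  ...38 more
Total: 46


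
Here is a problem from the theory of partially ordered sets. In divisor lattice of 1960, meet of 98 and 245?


In a divisor lattice, meet = gcd (greatest common divisor).
By Euclidean algorithm or factoring: gcd(98,245) = 49


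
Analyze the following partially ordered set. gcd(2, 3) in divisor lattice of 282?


Meet=gcd.
gcd(2,3)=1


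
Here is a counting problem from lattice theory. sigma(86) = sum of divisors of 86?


sigma(n) = sum of divisors.
Divisors of 86: [1, 2, 43, 86]
Sum = 132


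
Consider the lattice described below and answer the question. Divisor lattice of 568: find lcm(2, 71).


In a divisor lattice, join = lcm (least common multiple).
gcd(2,71) = 1
lcm(2,71) = 2*71/gcd = 142/1 = 142


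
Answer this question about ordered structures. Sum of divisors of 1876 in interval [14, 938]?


Interval [14,938] in divisors of 1876: [14, 938]
Sum = 952


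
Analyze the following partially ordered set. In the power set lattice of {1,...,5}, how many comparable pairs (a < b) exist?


A comparable pair {a,b} has a < b or b < a in the order.
Count unordered pairs where one element is strictly below the other.
Examples: {{},{1}}, {{},{2}}, {{},{3}}, {{},{4}}, ...
Total comparable pairs: 211


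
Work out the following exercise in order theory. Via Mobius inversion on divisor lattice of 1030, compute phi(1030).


phi(n) = n * prod_{p|n} (1 - 1/p).
Prime divisors of 1030: [2, 5, 103]
phi(1030) = 1030 * (1 - 1/2) * (1 - 1/5) * (1 - 1/103)
phi(1030) = 408


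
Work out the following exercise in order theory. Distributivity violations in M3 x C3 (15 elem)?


Distributive law: a ^ (b v c) = (a ^ b) v (a ^ c).
Check all 15^3 = 3375 ordered triples (a,b,c).
  e.g. a=(a1,0), b=(a2,0), c=(a3,0): lhs=(a1,0) != rhs=(0,0)
  e.g. a=(a1,0), b=(a2,0), c=(a3,1): lhs=(a1,0) != rhs=(0,0)
Total violating triples: 162


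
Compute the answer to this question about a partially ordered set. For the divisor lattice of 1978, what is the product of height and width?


Height = length of longest chain minus 1; width = size of largest antichain.
A maximum chain: 1 | 43 | 989 | 1978  (height 3).
A maximum antichain: {2, 23, 43}  (width 3).
Product = 3 * 3 = 9


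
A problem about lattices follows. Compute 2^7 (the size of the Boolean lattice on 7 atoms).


Power set = 2^n.
2^7 = 128


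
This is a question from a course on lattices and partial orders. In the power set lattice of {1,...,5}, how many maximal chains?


A maximal chain goes from the minimum element to a maximal element via cover relations.
Counting all min-to-max paths in the cover graph.
Total maximal chains: 120


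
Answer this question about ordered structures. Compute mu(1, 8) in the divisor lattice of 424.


In a divisor lattice, mu(a,b) = mu(b/a) where mu is the classical Mobius function.
b/a = 8/1 = 8
Prime factorization of 8: primes [2]
8 is not squarefree, so mu(8) = 0


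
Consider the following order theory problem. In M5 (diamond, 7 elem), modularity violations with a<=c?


Modular law: if a <= c then a v (b ^ c) = (a v b) ^ c.
Check all triples (a,b,c) with a <= c among 7 elements.
This lattice is modular (diamonds M_m and their chain-products are modular).
Total violating triples: 0


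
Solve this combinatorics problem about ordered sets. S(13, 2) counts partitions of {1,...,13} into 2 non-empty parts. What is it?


S(n,k) = k*S(n-1,k) + S(n-1,k-1).
S(12,2) = 2047, S(12,1) = 1
S(13,2) = 2*2047 + 1 = 4094 + 1
S(13,2) = 4095


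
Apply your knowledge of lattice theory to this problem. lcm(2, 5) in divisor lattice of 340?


Join=lcm.
gcd(2,5)=1
lcm=10


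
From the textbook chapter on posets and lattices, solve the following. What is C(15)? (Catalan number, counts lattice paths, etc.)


C(n) = C(2n, n) / (n+1).
C(30, 15) = 155117520
C(15) = 155117520 / 16 = 9694845


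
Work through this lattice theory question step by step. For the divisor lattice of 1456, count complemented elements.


An element a is complemented if some b has a meet b = bottom, a join b = top.
a is complemented iff gcd(a, n/a)=1, i.e. a is a unitary divisor of 1456.
Complemented elements: 1, 7, 13, 16, 91, 112, ... (2 more)
Count: 8


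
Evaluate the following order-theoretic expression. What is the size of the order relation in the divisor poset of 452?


The order relation is {(a,b) : a <= b}, reflexive so it includes (a,a).
Examples: (1,1), (1,113), (1,2), (1,226), (1,4), ...
Total ordered pairs: 18


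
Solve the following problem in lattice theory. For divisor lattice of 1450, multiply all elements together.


Divisors of 1450: [1, 2, 5, 10, 25, 29, 50, 58, 145, 290, 725, 1450]
Product = n^(d(n)/2) = 1450^(12/2)
Product = 9294114390625000000


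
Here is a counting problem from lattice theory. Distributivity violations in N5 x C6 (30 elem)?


Distributive law: a ^ (b v c) = (a ^ b) v (a ^ c).
Check all 30^3 = 27000 ordered triples (a,b,c).
  e.g. a=(b,0), b=(a,0), c=(c,0): lhs=(b,0) != rhs=(a,0)
  e.g. a=(b,0), b=(a,0), c=(c,1): lhs=(b,0) != rhs=(a,0)
Total violating triples: 432


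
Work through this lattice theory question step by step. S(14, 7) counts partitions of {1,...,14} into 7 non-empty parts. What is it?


S(n,k) = k*S(n-1,k) + S(n-1,k-1).
S(13,7) = 5715424, S(13,6) = 9321312
S(14,7) = 7*5715424 + 9321312 = 40007968 + 9321312
S(14,7) = 49329280


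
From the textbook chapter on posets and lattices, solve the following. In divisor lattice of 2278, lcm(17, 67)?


Join=lcm.
gcd(17,67)=1
lcm=1139


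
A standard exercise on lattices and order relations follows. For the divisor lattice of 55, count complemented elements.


An element a is complemented if some b has a meet b = bottom, a join b = top.
a is complemented iff gcd(a, n/a)=1, i.e. a is a unitary divisor of 55.
Complemented elements: 1, 5, 11, 55
Count: 4


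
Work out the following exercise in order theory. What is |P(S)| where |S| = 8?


Power set = 2^n.
2^8 = 256


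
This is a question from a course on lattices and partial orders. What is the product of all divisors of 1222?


Divisors of 1222: [1, 2, 13, 26, 47, 94, 611, 1222]
Product = n^(d(n)/2) = 1222^(8/2)
Product = 2229897104656


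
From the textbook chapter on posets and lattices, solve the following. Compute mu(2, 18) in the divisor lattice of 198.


In a divisor lattice, mu(a,b) = mu(b/a) where mu is the classical Mobius function.
b/a = 18/2 = 9
Prime factorization of 9: primes [3]
9 is not squarefree, so mu(9) = 0


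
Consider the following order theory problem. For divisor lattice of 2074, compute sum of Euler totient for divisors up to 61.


Divisors of 2074 up to 61: [1, 2, 17, 34, 61]
phi values: [1, 1, 16, 16, 60]
Sum = 94


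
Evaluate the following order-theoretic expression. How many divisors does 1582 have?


Divisors of 1582: [1, 2, 7, 14, 113, 226, 791, 1582]
Count: 8


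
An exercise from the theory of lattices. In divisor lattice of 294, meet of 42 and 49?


In a divisor lattice, meet = gcd (greatest common divisor).
By Euclidean algorithm or factoring: gcd(42,49) = 7


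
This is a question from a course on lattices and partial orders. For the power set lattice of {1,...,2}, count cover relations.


A cover relation a -< b holds when a < b with no c strictly between.
Cover relations:
  {} -< {1}
  {} -< {2}
  {1} -< {1,2}
  {2} -< {1,2}
Total: 4


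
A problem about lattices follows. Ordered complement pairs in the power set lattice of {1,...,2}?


Complement pair (a,b): a meet b = bottom, a join b = top.
Here: A intersect B = {} and A union B = {1,...,2}.
Pairs found: ({},{1,2}), ({1},{2}), ({2},{1}), ({1,2},{})
Total ordered pairs: 4


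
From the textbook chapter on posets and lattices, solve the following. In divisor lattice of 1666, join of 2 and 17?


In a divisor lattice, join = lcm (least common multiple).
gcd(2,17) = 1
lcm(2,17) = 2*17/gcd = 34/1 = 34


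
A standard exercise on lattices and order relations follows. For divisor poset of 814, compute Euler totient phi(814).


phi(n) = n * prod_{p|n} (1 - 1/p).
Prime divisors of 814: [2, 11, 37]
phi(814) = 814 * (1 - 1/2) * (1 - 1/11) * (1 - 1/37)
phi(814) = 360


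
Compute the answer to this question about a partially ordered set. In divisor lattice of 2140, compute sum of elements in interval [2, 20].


Interval [2,20] in divisors of 2140: [2, 4, 10, 20]
Sum = 36


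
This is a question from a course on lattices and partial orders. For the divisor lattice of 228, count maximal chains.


A maximal chain goes from the minimum element to a maximal element via cover relations.
Counting all min-to-max paths in the cover graph.
Total maximal chains: 12


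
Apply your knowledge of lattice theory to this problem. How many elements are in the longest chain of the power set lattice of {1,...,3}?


A chain is a totally ordered subset; we count the number of elements in a maximum chain.
Compute, for each element x, the size of the longest chain ending at x:
  {}: 1
  {1}: 2
  {2}: 2
  {3}: 2
  {1,2}: 3
  {1,3}: 3
  ...
A maximum chain: {} < {1} < {1,2} < {1,2,3}
Number of elements in the longest chain: 4


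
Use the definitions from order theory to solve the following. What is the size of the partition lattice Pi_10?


B(n) = number of set partitions of an n-element set.
B(n) satisfies the recurrence: B(n+1) = sum_k C(n,k)*B(k).
B(10) = 115975


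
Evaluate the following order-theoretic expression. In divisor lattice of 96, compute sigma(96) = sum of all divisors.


sigma(n) = sum of divisors.
Divisors of 96: [1, 2, 3, 4, 6, 8, 12, 16, 24, 32, 48, 96]
Sum = 252


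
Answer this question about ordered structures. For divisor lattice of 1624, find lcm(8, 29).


In a divisor lattice, join = lcm (least common multiple).
Compute lcm iteratively: start with first element, then lcm(current, next).
Elements: [8, 29]
lcm(8,29) = 232
Final lcm = 232


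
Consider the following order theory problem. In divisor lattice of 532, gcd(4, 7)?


Meet=gcd.
gcd(4,7)=1


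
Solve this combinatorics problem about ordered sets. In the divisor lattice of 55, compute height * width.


Height = length of longest chain minus 1; width = size of largest antichain.
A maximum chain: 1 | 11 | 55  (height 2).
A maximum antichain: {5, 11}  (width 2).
Product = 2 * 2 = 4


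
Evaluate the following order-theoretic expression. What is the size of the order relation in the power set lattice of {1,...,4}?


The order relation is {(a,b) : a <= b}, reflexive so it includes (a,a).
Examples: ({},{}), ({},{1,2}), ({},{1,2,3}), ({},{1,2,3,4}), ({},{1,2,4}), ...
Total ordered pairs: 81


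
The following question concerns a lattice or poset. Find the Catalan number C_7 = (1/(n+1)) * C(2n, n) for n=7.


C(n) = C(2n, n) / (n+1).
C(14, 7) = 3432
C(7) = 3432 / 8 = 429


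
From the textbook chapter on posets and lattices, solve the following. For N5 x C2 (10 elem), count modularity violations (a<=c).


Modular law: if a <= c then a v (b ^ c) = (a v b) ^ c.
Check all triples (a,b,c) with a <= c among 10 elements.
  e.g. a=(a,0), b=(c,0), c=(b,0): lhs=(a,0) != rhs=(b,0)
  e.g. a=(a,0), b=(c,1), c=(b,0): lhs=(a,0) != rhs=(b,0)
Total violating triples: 6


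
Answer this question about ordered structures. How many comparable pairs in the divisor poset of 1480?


A comparable pair {a,b} has a < b or b < a in the order.
Count unordered pairs where one element is strictly below the other.
Examples: {1,2}, {1,4}, {1,5}, {1,8}, ...
Total comparable pairs: 74


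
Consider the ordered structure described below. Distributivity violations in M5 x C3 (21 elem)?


Distributive law: a ^ (b v c) = (a ^ b) v (a ^ c).
Check all 21^3 = 9261 ordered triples (a,b,c).
  e.g. a=(a1,0), b=(a2,0), c=(a3,0): lhs=(a1,0) != rhs=(0,0)
  e.g. a=(a1,0), b=(a2,0), c=(a3,1): lhs=(a1,0) != rhs=(0,0)
Total violating triples: 1620


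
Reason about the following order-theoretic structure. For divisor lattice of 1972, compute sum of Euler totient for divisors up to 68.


Divisors of 1972 up to 68: [1, 2, 4, 17, 29, 34, 58, 68]
phi values: [1, 1, 2, 16, 28, 16, 28, 32]
Sum = 124


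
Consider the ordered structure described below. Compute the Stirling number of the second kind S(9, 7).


S(n,k) = k*S(n-1,k) + S(n-1,k-1).
S(8,7) = 28, S(8,6) = 266
S(9,7) = 7*28 + 266 = 196 + 266
S(9,7) = 462


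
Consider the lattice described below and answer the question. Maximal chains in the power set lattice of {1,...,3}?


A maximal chain goes from the minimum element to a maximal element via cover relations.
Counting all min-to-max paths in the cover graph.
Total maximal chains: 6


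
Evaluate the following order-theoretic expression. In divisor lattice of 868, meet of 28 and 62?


In a divisor lattice, meet = gcd (greatest common divisor).
By Euclidean algorithm or factoring: gcd(28,62) = 2


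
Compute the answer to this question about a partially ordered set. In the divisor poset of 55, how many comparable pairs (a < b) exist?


A comparable pair {a,b} has a < b or b < a in the order.
Count unordered pairs where one element is strictly below the other.
Examples: {1,5}, {1,11}, {1,55}, {5,55}, ...
Total comparable pairs: 5


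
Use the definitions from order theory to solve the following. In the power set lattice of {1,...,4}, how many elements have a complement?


An element a is complemented if some b has a meet b = bottom, a join b = top.
every subset A has complement S\A, so all elements are complemented.
Complemented elements: {}, {1}, {2}, {3}, {4}, {1,2}, ... (10 more)
Count: 16


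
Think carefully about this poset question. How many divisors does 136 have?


Divisors of 136: [1, 2, 4, 8, 17, 34, 68, 136]
Count: 8


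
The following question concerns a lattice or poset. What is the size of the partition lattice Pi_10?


B(n) = number of set partitions of an n-element set.
B(n) satisfies the recurrence: B(n+1) = sum_k C(n,k)*B(k).
B(10) = 115975


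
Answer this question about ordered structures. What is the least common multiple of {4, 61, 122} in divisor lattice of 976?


In a divisor lattice, join = lcm (least common multiple).
Compute lcm iteratively: start with first element, then lcm(current, next).
Elements: [4, 61, 122]
lcm(4,61) = 244
lcm(244,122) = 244
Final lcm = 244


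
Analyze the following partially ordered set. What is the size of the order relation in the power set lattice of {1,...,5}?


The order relation is {(a,b) : a <= b}, reflexive so it includes (a,a).
Examples: ({},{}), ({},{1,2}), ({},{1,2,3}), ({},{1,2,3,4}), ({},{1,2,3,4,5}), ...
Total ordered pairs: 243


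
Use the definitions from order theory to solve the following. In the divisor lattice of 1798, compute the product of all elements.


Divisors of 1798: [1, 2, 29, 31, 58, 62, 899, 1798]
Product = n^(d(n)/2) = 1798^(8/2)
Product = 10451021702416


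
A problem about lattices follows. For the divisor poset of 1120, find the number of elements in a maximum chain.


A chain is a totally ordered subset; we count the number of elements in a maximum chain.
Compute, for each element x, the size of the longest chain ending at x:
  1: 1
  2: 2
  5: 2
  7: 2
  4: 3
  8: 4
  ...
A maximum chain: 1 < 2 < 4 < 8 < 16 < 32 < 160 < 1120
Number of elements in the longest chain: 8


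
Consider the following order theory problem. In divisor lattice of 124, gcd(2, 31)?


Meet=gcd.
gcd(2,31)=1


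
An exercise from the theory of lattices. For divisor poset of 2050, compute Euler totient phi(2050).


phi(n) = n * prod_{p|n} (1 - 1/p).
Prime divisors of 2050: [2, 5, 41]
phi(2050) = 2050 * (1 - 1/2) * (1 - 1/5) * (1 - 1/41)
phi(2050) = 800


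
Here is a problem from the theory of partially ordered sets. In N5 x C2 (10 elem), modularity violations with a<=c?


Modular law: if a <= c then a v (b ^ c) = (a v b) ^ c.
Check all triples (a,b,c) with a <= c among 10 elements.
  e.g. a=(a,0), b=(c,0), c=(b,0): lhs=(a,0) != rhs=(b,0)
  e.g. a=(a,0), b=(c,1), c=(b,0): lhs=(a,0) != rhs=(b,0)
Total violating triples: 6


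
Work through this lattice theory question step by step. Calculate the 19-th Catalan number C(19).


C(n) = C(2n, n) / (n+1).
C(38, 19) = 35345263800
C(19) = 35345263800 / 20 = 1767263190


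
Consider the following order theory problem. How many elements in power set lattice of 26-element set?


Power set = 2^n.
2^26 = 67108864


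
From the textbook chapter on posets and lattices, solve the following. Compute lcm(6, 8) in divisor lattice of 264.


In a divisor lattice, join = lcm (least common multiple).
gcd(6,8) = 2
lcm(6,8) = 6*8/gcd = 48/2 = 24


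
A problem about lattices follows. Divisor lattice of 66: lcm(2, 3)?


Join=lcm.
gcd(2,3)=1
lcm=6


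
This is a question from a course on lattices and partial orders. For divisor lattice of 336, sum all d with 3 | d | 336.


Interval [3,336] in divisors of 336: [3, 6, 12, 21, 24, 42, 48, 84, 168, 336]
Sum = 744


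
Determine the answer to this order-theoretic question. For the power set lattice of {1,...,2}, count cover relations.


A cover relation a -< b holds when a < b with no c strictly between.
Cover relations:
  {} -< {1}
  {} -< {2}
  {1} -< {1,2}
  {2} -< {1,2}
Total: 4


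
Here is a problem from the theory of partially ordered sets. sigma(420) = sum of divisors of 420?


sigma(n) = sum of divisors.
Divisors of 420: [1, 2, 3, 4, 5, 6, 7, 10, 12, 14, 15, 20, 21, 28, 30, 35, 42, 60, 70, 84, 105, 140, 210, 420]
Sum = 1344


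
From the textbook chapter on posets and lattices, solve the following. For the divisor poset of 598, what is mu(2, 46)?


In a divisor lattice, mu(a,b) = mu(b/a) where mu is the classical Mobius function.
b/a = 46/2 = 23
Prime factorization of 23: primes [23]
23 is squarefree with 1 prime factor(s), so mu(23) = (-1)^1 = -1


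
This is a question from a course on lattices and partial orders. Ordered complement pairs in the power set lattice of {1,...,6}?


Complement pair (a,b): a meet b = bottom, a join b = top.
Here: A intersect B = {} and A union B = {1,...,6}.
Pairs found: ({},{1,2,3,4,5,6}), ({1},{2,3,4,5,6}), ({2},{1,3,4,5,6}), ({3},{1,2,4,5,6}), ... (60 more)
Total ordered pairs: 64


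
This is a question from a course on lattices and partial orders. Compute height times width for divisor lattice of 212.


Height = length of longest chain minus 1; width = size of largest antichain.
A maximum chain: 1 | 53 | 106 | 212  (height 3).
A maximum antichain: {2, 53}  (width 2).
Product = 3 * 2 = 6


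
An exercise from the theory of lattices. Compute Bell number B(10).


B(n) = number of set partitions of an n-element set.
B(n) satisfies the recurrence: B(n+1) = sum_k C(n,k)*B(k).
B(10) = 115975


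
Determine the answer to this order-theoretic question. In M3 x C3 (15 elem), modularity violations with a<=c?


Modular law: if a <= c then a v (b ^ c) = (a v b) ^ c.
Check all triples (a,b,c) with a <= c among 15 elements.
This lattice is modular (diamonds M_m and their chain-products are modular).
Total violating triples: 0


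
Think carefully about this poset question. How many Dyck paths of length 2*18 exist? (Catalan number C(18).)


C(n) = C(2n, n) / (n+1).
C(36, 18) = 9075135300
C(18) = 9075135300 / 19 = 477638700


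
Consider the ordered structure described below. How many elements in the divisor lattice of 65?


Divisors of 65: [1, 5, 13, 65]
Count: 4


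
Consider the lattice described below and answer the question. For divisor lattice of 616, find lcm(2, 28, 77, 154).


In a divisor lattice, join = lcm (least common multiple).
Compute lcm iteratively: start with first element, then lcm(current, next).
Elements: [2, 28, 77, 154]
lcm(2,28) = 28
lcm(28,77) = 308
lcm(308,154) = 308
Final lcm = 308


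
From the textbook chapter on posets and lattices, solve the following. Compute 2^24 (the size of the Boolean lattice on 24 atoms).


Power set = 2^n.
2^24 = 16777216


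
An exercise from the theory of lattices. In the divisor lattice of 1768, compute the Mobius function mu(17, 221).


In a divisor lattice, mu(a,b) = mu(b/a) where mu is the classical Mobius function.
b/a = 221/17 = 13
Prime factorization of 13: primes [13]
13 is squarefree with 1 prime factor(s), so mu(13) = (-1)^1 = -1


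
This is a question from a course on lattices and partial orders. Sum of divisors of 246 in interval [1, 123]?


Interval [1,123] in divisors of 246: [1, 3, 41, 123]
Sum = 168


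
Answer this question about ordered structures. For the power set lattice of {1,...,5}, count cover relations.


A cover relation a -< b holds when a < b with no c strictly between.
Cover relations:
  {} -< {1}
  {} -< {2}
  {} -< {3}
  {} -< {4}
  {} -< {5}
  {1} -< {1,2}
  {1} -< {1,3}
  {1} -< {1,4}
  ...72 more
Total: 80


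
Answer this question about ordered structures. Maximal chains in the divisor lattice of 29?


A maximal chain goes from the minimum element to a maximal element via cover relations.
Counting all min-to-max paths in the cover graph.
Total maximal chains: 1


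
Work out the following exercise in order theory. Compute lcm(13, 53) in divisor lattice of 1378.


In a divisor lattice, join = lcm (least common multiple).
gcd(13,53) = 1
lcm(13,53) = 13*53/gcd = 689/1 = 689


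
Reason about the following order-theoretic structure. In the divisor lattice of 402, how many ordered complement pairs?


Complement pair (a,b): a meet b = bottom, a join b = top.
Here: gcd(a,b)=1 and lcm(a,b)=402, i.e. a*b=402 with a,b coprime.
Pairs found: (1,402), (2,201), (3,134), (6,67), ... (4 more)
Total ordered pairs: 8


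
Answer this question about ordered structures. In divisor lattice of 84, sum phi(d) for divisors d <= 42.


Divisors of 84 up to 42: [1, 2, 3, 4, 6, 7, 12, 14, 21, 28, 42]
phi values: [1, 1, 2, 2, 2, 6, 4, 6, 12, 12, 12]
Sum = 60


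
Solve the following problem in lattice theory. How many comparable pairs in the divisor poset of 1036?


A comparable pair {a,b} has a < b or b < a in the order.
Count unordered pairs where one element is strictly below the other.
Examples: {1,2}, {1,4}, {1,7}, {1,14}, ...
Total comparable pairs: 42


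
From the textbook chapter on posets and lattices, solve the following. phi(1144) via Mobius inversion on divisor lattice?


phi(n) = n * prod_{p|n} (1 - 1/p).
Prime divisors of 1144: [2, 11, 13]
phi(1144) = 1144 * (1 - 1/2) * (1 - 1/11) * (1 - 1/13)
phi(1144) = 480


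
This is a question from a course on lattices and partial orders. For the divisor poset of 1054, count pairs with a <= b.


The order relation is {(a,b) : a <= b}, reflexive so it includes (a,a).
Examples: (1,1), (1,1054), (1,17), (1,2), (1,31), ...
Total ordered pairs: 27


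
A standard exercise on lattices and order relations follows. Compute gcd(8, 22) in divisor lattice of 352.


In a divisor lattice, meet = gcd (greatest common divisor).
By Euclidean algorithm or factoring: gcd(8,22) = 2


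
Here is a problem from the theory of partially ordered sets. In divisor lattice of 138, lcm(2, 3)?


Join=lcm.
gcd(2,3)=1
lcm=6


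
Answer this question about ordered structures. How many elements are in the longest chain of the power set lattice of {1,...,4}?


A chain is a totally ordered subset; we count the number of elements in a maximum chain.
Compute, for each element x, the size of the longest chain ending at x:
  {}: 1
  {1}: 2
  {2}: 2
  {3}: 2
  {4}: 2
  {1,2}: 3
  ...
A maximum chain: {} < {1} < {1,2} < {1,2,3} < {1,2,3,4}
Number of elements in the longest chain: 5


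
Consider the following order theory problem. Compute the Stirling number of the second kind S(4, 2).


S(n,k) = k*S(n-1,k) + S(n-1,k-1).
S(3,2) = 3, S(3,1) = 1
S(4,2) = 2*3 + 1 = 6 + 1
S(4,2) = 7


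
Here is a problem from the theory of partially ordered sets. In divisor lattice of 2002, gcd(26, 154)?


Meet=gcd.
gcd(26,154)=2


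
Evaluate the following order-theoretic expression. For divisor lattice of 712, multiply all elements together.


Divisors of 712: [1, 2, 4, 8, 89, 178, 356, 712]
Product = n^(d(n)/2) = 712^(8/2)
Product = 256992219136


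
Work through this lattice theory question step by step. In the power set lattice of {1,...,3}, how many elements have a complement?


An element a is complemented if some b has a meet b = bottom, a join b = top.
every subset A has complement S\A, so all elements are complemented.
Complemented elements: {}, {1}, {2}, {3}, {1,2}, {1,3}, ... (2 more)
Count: 8


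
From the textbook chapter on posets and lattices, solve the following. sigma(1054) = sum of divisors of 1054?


sigma(n) = sum of divisors.
Divisors of 1054: [1, 2, 17, 31, 34, 62, 527, 1054]
Sum = 1728


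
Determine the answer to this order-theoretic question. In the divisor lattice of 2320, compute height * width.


Height = length of longest chain minus 1; width = size of largest antichain.
A maximum chain: 1 | 29 | 145 | 290 | 580 | 1160 | 2320  (height 6).
A maximum antichain: {4, 10, 58, 145}  (width 4).
Product = 6 * 4 = 24


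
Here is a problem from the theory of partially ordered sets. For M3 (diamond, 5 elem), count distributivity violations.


Distributive law: a ^ (b v c) = (a ^ b) v (a ^ c).
Check all 5^3 = 125 ordered triples (a,b,c).
  e.g. a=a1, b=a2, c=a3: lhs=a1 != rhs=0
  e.g. a=a1, b=a3, c=a2: lhs=a1 != rhs=0
Total violating triples: 6


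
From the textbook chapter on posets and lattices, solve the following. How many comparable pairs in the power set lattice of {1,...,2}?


A comparable pair {a,b} has a < b or b < a in the order.
Count unordered pairs where one element is strictly below the other.
Examples: {{},{1}}, {{},{2}}, {{},{1,2}}, {{1},{1,2}}, ...
Total comparable pairs: 5


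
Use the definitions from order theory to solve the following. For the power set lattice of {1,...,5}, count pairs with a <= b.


The order relation is {(a,b) : a <= b}, reflexive so it includes (a,a).
Examples: ({},{}), ({},{1,2}), ({},{1,2,3}), ({},{1,2,3,4}), ({},{1,2,3,4,5}), ...
Total ordered pairs: 243


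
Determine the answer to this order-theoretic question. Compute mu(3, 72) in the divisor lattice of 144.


In a divisor lattice, mu(a,b) = mu(b/a) where mu is the classical Mobius function.
b/a = 72/3 = 24
Prime factorization of 24: primes [2, 3]
24 is not squarefree, so mu(24) = 0


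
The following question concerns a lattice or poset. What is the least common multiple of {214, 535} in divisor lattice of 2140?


In a divisor lattice, join = lcm (least common multiple).
Compute lcm iteratively: start with first element, then lcm(current, next).
Elements: [214, 535]
lcm(214,535) = 1070
Final lcm = 1070


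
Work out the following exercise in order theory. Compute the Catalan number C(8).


C(n) = C(2n, n) / (n+1).
C(16, 8) = 12870
C(8) = 12870 / 9 = 1430


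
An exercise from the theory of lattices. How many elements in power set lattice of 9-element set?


Power set = 2^n.
2^9 = 512


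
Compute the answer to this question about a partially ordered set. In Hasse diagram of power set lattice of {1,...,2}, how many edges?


A cover relation a -< b holds when a < b with no c strictly between.
Cover relations:
  {} -< {1}
  {} -< {2}
  {1} -< {1,2}
  {2} -< {1,2}
Total: 4


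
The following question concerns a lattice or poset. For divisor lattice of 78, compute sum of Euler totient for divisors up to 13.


Divisors of 78 up to 13: [1, 2, 3, 6, 13]
phi values: [1, 1, 2, 2, 12]
Sum = 18


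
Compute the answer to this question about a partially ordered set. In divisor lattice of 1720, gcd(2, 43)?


Meet=gcd.
gcd(2,43)=1


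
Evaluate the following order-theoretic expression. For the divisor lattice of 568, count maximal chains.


A maximal chain goes from the minimum element to a maximal element via cover relations.
Counting all min-to-max paths in the cover graph.
Total maximal chains: 4


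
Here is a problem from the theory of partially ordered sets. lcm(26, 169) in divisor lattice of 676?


Join=lcm.
gcd(26,169)=13
lcm=338


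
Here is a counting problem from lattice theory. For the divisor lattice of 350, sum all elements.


sigma(n) = sum of divisors.
Divisors of 350: [1, 2, 5, 7, 10, 14, 25, 35, 50, 70, 175, 350]
Sum = 744


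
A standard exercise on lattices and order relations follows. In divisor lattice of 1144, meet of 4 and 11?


In a divisor lattice, meet = gcd (greatest common divisor).
By Euclidean algorithm or factoring: gcd(4,11) = 1


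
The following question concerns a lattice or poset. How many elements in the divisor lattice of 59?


Divisors of 59: [1, 59]
Count: 2


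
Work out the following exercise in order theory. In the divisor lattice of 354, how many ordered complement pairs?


Complement pair (a,b): a meet b = bottom, a join b = top.
Here: gcd(a,b)=1 and lcm(a,b)=354, i.e. a*b=354 with a,b coprime.
Pairs found: (1,354), (2,177), (3,118), (6,59), ... (4 more)
Total ordered pairs: 8


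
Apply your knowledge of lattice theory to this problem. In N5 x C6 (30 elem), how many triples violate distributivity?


Distributive law: a ^ (b v c) = (a ^ b) v (a ^ c).
Check all 30^3 = 27000 ordered triples (a,b,c).
  e.g. a=(b,0), b=(a,0), c=(c,0): lhs=(b,0) != rhs=(a,0)
  e.g. a=(b,0), b=(a,0), c=(c,1): lhs=(b,0) != rhs=(a,0)
Total violating triples: 432


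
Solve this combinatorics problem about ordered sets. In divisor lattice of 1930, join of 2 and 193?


In a divisor lattice, join = lcm (least common multiple).
gcd(2,193) = 1
lcm(2,193) = 2*193/gcd = 386/1 = 386


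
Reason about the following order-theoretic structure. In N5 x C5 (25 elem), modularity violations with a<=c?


Modular law: if a <= c then a v (b ^ c) = (a v b) ^ c.
Check all triples (a,b,c) with a <= c among 25 elements.
  e.g. a=(a,0), b=(c,0), c=(b,0): lhs=(a,0) != rhs=(b,0)
  e.g. a=(a,0), b=(c,1), c=(b,0): lhs=(a,0) != rhs=(b,0)
Total violating triples: 75


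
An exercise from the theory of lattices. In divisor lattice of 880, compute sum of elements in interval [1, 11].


Interval [1,11] in divisors of 880: [1, 11]
Sum = 12


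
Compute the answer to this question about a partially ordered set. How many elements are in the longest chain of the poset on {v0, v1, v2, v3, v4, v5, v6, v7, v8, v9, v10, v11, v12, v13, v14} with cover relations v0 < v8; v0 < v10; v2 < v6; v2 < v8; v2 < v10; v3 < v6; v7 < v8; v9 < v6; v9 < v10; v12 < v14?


A chain is a totally ordered subset; we count the number of elements in a maximum chain.
Compute, for each element x, the size of the longest chain ending at x:
  v0: 1
  v1: 1
  v2: 1
  v3: 1
  v4: 1
  v5: 1
  ...
A maximum chain: v2 < v6
Number of elements in the longest chain: 2


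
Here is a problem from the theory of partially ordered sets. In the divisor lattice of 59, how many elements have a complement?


An element a is complemented if some b has a meet b = bottom, a join b = top.
a is complemented iff gcd(a, n/a)=1, i.e. a is a unitary divisor of 59.
Complemented elements: 1, 59
Count: 2


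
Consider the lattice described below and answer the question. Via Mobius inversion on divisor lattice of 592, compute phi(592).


phi(n) = n * prod_{p|n} (1 - 1/p).
Prime divisors of 592: [2, 37]
phi(592) = 592 * (1 - 1/2) * (1 - 1/37)
phi(592) = 288
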